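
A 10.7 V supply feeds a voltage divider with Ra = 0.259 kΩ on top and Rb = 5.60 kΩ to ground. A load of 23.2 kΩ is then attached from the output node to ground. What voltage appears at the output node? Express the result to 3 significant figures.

V_out ≈ 10.1 V

The load sits in parallel with Rb: Rb‖R_L = (5600 × 23200) / (5600 + 23200) = 4511 Ω.
V_out = 10.7 × 4511 / (259 + 4511) = 10.7 × 4511/4770 = 10.1 V.
(Unloaded it would have been 10.2 V.)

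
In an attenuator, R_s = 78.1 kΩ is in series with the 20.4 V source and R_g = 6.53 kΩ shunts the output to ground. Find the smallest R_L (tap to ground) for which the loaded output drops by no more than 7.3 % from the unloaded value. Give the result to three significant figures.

Output resistance R_th = R_s‖R_g = (78.1 × 6.53)/84.63 = 6.026 kΩ.
The fractional drop is R_th/(R_th + R_L); requiring this ≤ 0.0730 gives R_L ≥ R_th(1/0.0730 − 1) = 6.026 × 12.70 = 76.5 kΩ.

R_L(min) ≈ 76.5 kΩ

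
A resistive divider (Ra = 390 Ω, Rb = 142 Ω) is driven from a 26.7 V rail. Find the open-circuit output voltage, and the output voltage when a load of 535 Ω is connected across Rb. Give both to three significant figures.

Unloaded: 7.13 V; loaded: 5.97 V

Open-circuit: V = 26.7 × 142/(390 + 142) = 7.13 V.
With the load, Rb becomes Rb‖R_L = 112.2 Ω, so V = 26.7 × 112.2/502.2 = 5.97 V.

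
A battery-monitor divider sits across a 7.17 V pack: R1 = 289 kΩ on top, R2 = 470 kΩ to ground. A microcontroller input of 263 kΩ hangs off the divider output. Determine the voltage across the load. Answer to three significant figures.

V_out ≈ 2.64 V

The load sits in parallel with R2: R2‖R_L = (470 × 263) / (470 + 263) = 168.6 kΩ.
V_out = 7.17 × 168.6 / (289 + 168.6) = 7.17 × 168.6/457.6 = 2.64 V.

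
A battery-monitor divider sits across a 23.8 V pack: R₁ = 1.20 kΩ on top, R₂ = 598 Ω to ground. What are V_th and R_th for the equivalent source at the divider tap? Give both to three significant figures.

V_th = 7.92 V, R_th = 399 Ω

V_th is the open-circuit tap voltage: 23.8 × 598/(1200 + 598) = 7.92 V.
With the supply zeroed, R₁ and R₂ appear in parallel from the tap: R_th = R₁‖R₂ = (1200 × 598)/1798 = 399 Ω.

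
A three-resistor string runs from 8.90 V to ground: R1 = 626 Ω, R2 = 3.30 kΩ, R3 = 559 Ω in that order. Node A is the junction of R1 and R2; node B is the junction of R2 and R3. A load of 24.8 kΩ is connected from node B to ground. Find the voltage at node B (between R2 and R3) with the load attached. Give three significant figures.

At node B, R3 is in parallel with the load: R3‖R_L = 546.7 Ω.
Below node A the resistance is R2 + (R3‖R_L) = 3847 Ω, so V_A = 8.90 × 3847/4473 = 7.654 V.
Then V_B = V_A × (R3‖R_L)/(R2 + R3‖R_L) = 7.654 × 546.7/3847 = 1.09 V.

V ≈ 1.09 V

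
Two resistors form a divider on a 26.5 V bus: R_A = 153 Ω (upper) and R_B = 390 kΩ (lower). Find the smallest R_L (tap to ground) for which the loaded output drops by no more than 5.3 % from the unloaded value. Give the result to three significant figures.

R_L(min) ≈ 2.73 kΩ

Output resistance R_th = R_A‖R_B = (153 × 390000)/390200 = 152.9 Ω.
The fractional drop is R_th/(R_th + R_L); requiring this ≤ 0.0530 gives R_L ≥ R_th(1/0.0530 − 1) = 152.9 × 17.87 = 2.73 kΩ.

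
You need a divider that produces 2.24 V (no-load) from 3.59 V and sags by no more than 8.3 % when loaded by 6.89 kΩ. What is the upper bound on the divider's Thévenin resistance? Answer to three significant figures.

Loading drop = R_th/(R_th + R_L) ≤ 0.0830, so R_th ≤ R_L · ε/(1−ε) = 6.89 kΩ × 0.0830/0.9170 = 624 Ω.

R_th ≤ 624 Ω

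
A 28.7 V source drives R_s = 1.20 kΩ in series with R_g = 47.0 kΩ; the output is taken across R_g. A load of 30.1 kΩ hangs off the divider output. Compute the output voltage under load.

The load sits in parallel with R_g: R_g‖R_L = (47.0 × 30.1) / (47.0 + 30.1) = 18.35 kΩ.
V_out = 28.7 × 18.35 / (1.20 + 18.35) = 28.7 × 18.35/19.55 = 26.9 V.
(Unloaded it would have been 28.0 V.)

V_out ≈ 26.9 V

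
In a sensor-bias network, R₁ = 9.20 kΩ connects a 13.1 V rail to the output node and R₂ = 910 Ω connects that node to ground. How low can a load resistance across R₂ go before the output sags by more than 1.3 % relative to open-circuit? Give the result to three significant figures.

R_L(min) ≈ 62.9 kΩ

Output resistance R_th = R₁‖R₂ = (9200 × 910)/10110 = 828.1 Ω.
The fractional drop is R_th/(R_th + R_L); requiring this ≤ 0.0130 gives R_L ≥ R_th(1/0.0130 − 1) = 828.1 × 75.92 = 62.9 kΩ.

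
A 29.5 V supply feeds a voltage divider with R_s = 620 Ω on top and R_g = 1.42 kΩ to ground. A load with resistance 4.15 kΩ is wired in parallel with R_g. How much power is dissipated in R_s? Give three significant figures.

Total resistance from the source is R_s + (R_g‖R_L) = 1678 Ω, so I = 29.5/1678 Ω = 17.58 mA.
P = I²·R_s = (17.58 mA)² × 620 Ω = 192 mW.

P ≈ 192 mW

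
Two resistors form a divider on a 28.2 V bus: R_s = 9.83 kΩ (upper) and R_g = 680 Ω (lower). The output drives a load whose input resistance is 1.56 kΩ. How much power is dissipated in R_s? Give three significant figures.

Total resistance from the source is R_s + (R_g‖R_L) = 10300 Ω, so I = 28.2/10300 Ω = 2.737 mA.
P = I²·R_s = (2.737 mA)² × 9.83 kΩ = 73.6 mW.

P ≈ 73.6 mW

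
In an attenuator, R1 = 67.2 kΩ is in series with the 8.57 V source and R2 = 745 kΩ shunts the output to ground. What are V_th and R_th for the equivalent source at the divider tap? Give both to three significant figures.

V_th = 7.86 V, R_th = 61.6 kΩ

V_th is the open-circuit tap voltage: 8.57 × 745/(67.2 + 745) = 7.86 V.
With the supply zeroed, R1 and R2 appear in parallel from the tap: R_th = R1‖R2 = (67.2 × 745)/812.2 = 61.6 kΩ.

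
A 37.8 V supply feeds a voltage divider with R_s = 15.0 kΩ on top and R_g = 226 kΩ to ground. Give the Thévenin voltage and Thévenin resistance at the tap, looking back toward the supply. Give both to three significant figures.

V_th is the open-circuit tap voltage: 37.8 × 226/(15.0 + 226) = 35.4 V.
With the supply zeroed, R_s and R_g appear in parallel from the tap: R_th = R_s‖R_g = (15.0 × 226)/241.0 = 14.1 kΩ.

V_th = 35.4 V, R_th = 14.1 kΩ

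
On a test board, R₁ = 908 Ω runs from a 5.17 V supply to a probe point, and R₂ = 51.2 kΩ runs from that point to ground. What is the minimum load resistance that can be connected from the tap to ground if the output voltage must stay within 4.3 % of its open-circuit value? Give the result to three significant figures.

R_L(min) ≈ 19.9 kΩ

Output resistance R_th = R₁‖R₂ = (908 × 51200)/52110 = 892.2 Ω.
The fractional drop is R_th/(R_th + R_L); requiring this ≤ 0.0430 gives R_L ≥ R_th(1/0.0430 − 1) = 892.2 × 22.26 = 19.9 kΩ.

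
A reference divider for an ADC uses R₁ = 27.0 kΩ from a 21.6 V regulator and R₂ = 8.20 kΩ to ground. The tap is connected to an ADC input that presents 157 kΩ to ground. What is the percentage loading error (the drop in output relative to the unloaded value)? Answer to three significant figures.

3.85 %

The divider's output (Thévenin) resistance is R₁‖R₂ = 6.290 kΩ.
Fractional drop under load = R_th/(R_th + R_L) = 6.290 / (6.290 + 157) = 0.03852.
So the output falls by 3.85 %.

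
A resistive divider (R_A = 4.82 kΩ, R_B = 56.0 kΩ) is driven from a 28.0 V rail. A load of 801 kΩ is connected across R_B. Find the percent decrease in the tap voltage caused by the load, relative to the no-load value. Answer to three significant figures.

The divider's output (Thévenin) resistance is R_A‖R_B = 4.438 kΩ.
Fractional drop under load = R_th/(R_th + R_L) = 4.438 / (4.438 + 801) = 0.005510.
So the output falls by 0.551 %.

0.551 %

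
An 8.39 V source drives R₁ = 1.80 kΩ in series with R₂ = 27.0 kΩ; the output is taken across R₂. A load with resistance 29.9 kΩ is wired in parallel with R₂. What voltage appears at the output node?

The load sits in parallel with R₂: R₂‖R_L = (27.0 × 29.9) / (27.0 + 29.9) = 14.19 kΩ.
V_out = 8.39 × 14.19 / (1.80 + 14.19) = 8.39 × 14.19/15.99 = 7.45 V.

V_out ≈ 7.45 V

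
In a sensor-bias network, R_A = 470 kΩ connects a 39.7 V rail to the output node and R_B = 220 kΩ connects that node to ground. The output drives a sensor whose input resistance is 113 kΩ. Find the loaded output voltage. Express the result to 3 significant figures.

The load sits in parallel with R_B: R_B‖R_L = (220 × 113) / (220 + 113) = 74.65 kΩ.
V_out = 39.7 × 74.65 / (470 + 74.65) = 39.7 × 74.65/544.7 = 5.44 V.

V_out ≈ 5.44 V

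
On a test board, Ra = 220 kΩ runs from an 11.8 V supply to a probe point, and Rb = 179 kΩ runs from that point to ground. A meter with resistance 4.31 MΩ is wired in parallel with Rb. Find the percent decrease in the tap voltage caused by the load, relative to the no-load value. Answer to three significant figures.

2.24 %

The divider's output (Thévenin) resistance is Ra‖Rb = 98.70 kΩ.
Fractional drop under load = R_th/(R_th + R_L) = 98.70 / (98.70 + 4310) = 0.02239.
So the output falls by 2.24 %.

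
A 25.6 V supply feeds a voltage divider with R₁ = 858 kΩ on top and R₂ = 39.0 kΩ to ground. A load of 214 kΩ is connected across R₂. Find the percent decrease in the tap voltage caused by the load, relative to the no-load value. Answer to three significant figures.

14.8 %

Unloaded V = 25.6 × 39.0/897.0 = 1.1130 V.
Loaded: R₂‖R_L = 32.99 kΩ, giving V = 25.6 × 32.99/891.0 = 0.94782 V.
Drop = (1.1130 − 0.94782) / 1.1130 = 14.8 %.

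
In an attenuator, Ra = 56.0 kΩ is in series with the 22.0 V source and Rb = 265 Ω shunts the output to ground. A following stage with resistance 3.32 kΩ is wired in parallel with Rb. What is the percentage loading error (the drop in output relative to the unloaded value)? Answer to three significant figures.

The divider's output (Thévenin) resistance is Ra‖Rb = 263.8 Ω.
Fractional drop under load = R_th/(R_th + R_L) = 263.8 / (263.8 + 3320) = 0.07360.
So the output falls by 7.36 %.

7.36 %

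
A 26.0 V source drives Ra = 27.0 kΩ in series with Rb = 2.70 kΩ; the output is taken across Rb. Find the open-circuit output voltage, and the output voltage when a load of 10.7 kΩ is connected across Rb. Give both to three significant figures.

Open-circuit: V = 26.0 × 2.70/(27.0 + 2.70) = 2.36 V.
With the load, Rb becomes Rb‖R_L = 2.156 kΩ, so V = 26.0 × 2.156/29.16 = 1.92 V.

Unloaded: 2.36 V; loaded: 1.92 V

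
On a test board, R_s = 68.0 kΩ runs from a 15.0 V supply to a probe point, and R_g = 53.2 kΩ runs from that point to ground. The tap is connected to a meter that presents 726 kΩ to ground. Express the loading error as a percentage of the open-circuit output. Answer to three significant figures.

3.95 %

The divider's output (Thévenin) resistance is R_s‖R_g = 29.85 kΩ.
Fractional drop under load = R_th/(R_th + R_L) = 29.85 / (29.85 + 726) = 0.03949.
So the output falls by 3.95 %.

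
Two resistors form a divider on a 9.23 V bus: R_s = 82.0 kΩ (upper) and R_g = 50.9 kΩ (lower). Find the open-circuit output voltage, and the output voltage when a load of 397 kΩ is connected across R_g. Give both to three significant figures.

Unloaded: 3.54 V; loaded: 3.28 V

Open-circuit: V = 9.23 × 50.9/(82.0 + 50.9) = 3.54 V.
With the load, R_g becomes R_g‖R_L = 45.12 kΩ, so V = 9.23 × 45.12/127.1 = 3.28 V.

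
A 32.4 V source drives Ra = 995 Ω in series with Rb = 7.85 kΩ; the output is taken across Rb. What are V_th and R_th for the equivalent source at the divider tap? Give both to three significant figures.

V_th = 28.8 V, R_th = 883 Ω

V_th is the open-circuit tap voltage: 32.4 × 7850/(995 + 7850) = 28.8 V.
With the supply zeroed, Ra and Rb appear in parallel from the tap: R_th = Ra‖Rb = (995 × 7850)/8845 = 883 Ω.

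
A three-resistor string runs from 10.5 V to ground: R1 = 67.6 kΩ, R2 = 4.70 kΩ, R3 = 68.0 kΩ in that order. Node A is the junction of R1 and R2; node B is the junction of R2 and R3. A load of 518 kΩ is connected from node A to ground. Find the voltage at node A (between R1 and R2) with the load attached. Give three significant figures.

Below node A the series string R2+R3 = 72.70 kΩ sits in parallel with the 518 kΩ load: 63.75 kΩ.
V_A = 10.5 × 63.75/(67.6 + 63.75) = 5.10 V.

V ≈ 5.10 V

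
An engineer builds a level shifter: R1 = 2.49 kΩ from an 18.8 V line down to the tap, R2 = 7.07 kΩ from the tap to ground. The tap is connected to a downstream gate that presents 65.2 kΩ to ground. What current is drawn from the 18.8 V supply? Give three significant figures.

R2‖R_L = 6.378 kΩ, so the source sees R1 + R2‖R_L = 8.868 kΩ.
I = 18.8 V / 8.868 kΩ = 2.12 mA.

I ≈ 2.12 mA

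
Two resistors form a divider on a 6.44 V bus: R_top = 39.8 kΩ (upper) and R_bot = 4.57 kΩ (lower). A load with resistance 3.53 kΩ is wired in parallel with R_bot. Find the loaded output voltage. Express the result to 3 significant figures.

The load sits in parallel with R_bot: R_bot‖R_L = (4.57 × 3.53) / (4.57 + 3.53) = 1.992 kΩ.
V_out = 6.44 × 1.992 / (39.8 + 1.992) = 6.44 × 1.992/41.79 = 0.307 V.
(Unloaded it would have been 0.663 V.)

V_out ≈ 0.307 V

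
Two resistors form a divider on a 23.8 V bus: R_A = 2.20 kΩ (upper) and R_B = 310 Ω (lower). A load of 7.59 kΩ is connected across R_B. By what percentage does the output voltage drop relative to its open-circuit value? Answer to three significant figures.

3.46 %

The divider's output (Thévenin) resistance is R_A‖R_B = 271.7 Ω.
Fractional drop under load = R_th/(R_th + R_L) = 271.7 / (271.7 + 7590) = 0.03456.
So the output falls by 3.46 %.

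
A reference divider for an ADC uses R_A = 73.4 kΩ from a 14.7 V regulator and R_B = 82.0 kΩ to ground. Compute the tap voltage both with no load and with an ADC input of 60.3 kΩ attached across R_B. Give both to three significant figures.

Unloaded: 7.76 V; loaded: 4.72 V

Open-circuit: V = 14.7 × 82.0/(73.4 + 82.0) = 7.76 V.
With the load, R_B becomes R_B‖R_L = 34.75 kΩ, so V = 14.7 × 34.75/108.1 = 4.72 V.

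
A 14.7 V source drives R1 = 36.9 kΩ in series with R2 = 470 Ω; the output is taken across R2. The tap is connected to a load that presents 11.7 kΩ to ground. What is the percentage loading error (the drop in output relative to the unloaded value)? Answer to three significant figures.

3.82 %

The divider's output (Thévenin) resistance is R1‖R2 = 464.1 Ω.
Fractional drop under load = R_th/(R_th + R_L) = 464.1 / (464.1 + 11700) = 0.03815.
So the output falls by 3.82 %.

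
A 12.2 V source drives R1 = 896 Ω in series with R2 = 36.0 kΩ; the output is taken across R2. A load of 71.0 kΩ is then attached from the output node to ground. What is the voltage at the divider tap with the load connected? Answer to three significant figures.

V_out ≈ 11.8 V

The load sits in parallel with R2: R2‖R_L = (36000 × 71000) / (36000 + 71000) = 23890 Ω.
V_out = 12.2 × 23890 / (896 + 23890) = 12.2 × 23890/24780 = 11.8 V.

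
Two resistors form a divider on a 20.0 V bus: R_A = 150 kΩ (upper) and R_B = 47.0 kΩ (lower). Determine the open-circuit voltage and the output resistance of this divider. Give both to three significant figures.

V_th is the open-circuit tap voltage: 20.0 × 47.0/(150 + 47.0) = 4.77 V.
With the supply zeroed, R_A and R_B appear in parallel from the tap: R_th = R_A‖R_B = (150 × 47.0)/197.0 = 35.8 kΩ.

V_th = 4.77 V, R_th = 35.8 kΩ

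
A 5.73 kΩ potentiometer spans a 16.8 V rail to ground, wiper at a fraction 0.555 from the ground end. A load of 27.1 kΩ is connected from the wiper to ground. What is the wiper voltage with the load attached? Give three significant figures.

The wiper splits the pot into (1−α)R = 2.550 kΩ above and αR = 3.180 kΩ below.
Lower section ‖ load = 2.846 kΩ.
V_wiper = 16.8 × 2.846/(2.550 + 2.846) = 8.86 V.

V ≈ 8.86 V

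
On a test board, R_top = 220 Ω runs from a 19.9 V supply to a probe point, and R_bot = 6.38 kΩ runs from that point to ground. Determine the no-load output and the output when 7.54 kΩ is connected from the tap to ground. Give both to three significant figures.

Open-circuit: V = 19.9 × 6380/(220 + 6380) = 19.2 V.
With the load, R_bot becomes R_bot‖R_L = 3456 Ω, so V = 19.9 × 3456/3676 = 18.7 V.

Unloaded: 19.2 V; loaded: 18.7 V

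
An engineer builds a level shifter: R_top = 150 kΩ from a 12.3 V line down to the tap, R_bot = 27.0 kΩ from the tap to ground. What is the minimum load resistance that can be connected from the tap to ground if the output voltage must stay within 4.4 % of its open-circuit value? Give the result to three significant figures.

R_L(min) ≈ 497 kΩ

Output resistance R_th = R_top‖R_bot = (150 × 27.0)/177.0 = 22.88 kΩ.
The fractional drop is R_th/(R_th + R_L); requiring this ≤ 0.0440 gives R_L ≥ R_th(1/0.0440 − 1) = 22.88 × 21.73 = 497 kΩ.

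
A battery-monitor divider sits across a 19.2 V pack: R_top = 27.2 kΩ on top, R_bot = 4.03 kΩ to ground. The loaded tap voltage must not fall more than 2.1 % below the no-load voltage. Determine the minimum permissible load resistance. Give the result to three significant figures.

Output resistance R_th = R_top‖R_bot = (27.2 × 4.03)/31.23 = 3.510 kΩ.
The fractional drop is R_th/(R_th + R_L); requiring this ≤ 0.0210 gives R_L ≥ R_th(1/0.0210 − 1) = 3.510 × 46.62 = 164 kΩ.

R_L(min) ≈ 164 kΩ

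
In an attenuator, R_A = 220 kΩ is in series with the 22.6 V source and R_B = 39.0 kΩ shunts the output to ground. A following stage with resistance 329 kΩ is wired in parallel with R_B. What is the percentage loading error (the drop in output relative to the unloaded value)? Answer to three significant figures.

Unloaded V = 22.6 × 39.0/259.0 = 3.4031 V.
Loaded: R_B‖R_L = 34.87 kΩ, giving V = 22.6 × 34.87/254.9 = 3.0918 V.
Drop = (3.4031 − 3.0918) / 3.4031 = 9.15 %.

9.15 %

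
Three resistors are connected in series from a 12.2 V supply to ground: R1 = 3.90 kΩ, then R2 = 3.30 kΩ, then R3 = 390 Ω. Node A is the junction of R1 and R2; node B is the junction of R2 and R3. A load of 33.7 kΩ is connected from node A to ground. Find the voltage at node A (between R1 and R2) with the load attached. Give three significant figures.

V ≈ 5.62 V

Below node A the series string R2+R3 = 3690 Ω sits in parallel with the 33700 Ω load: 3326 Ω.
V_A = 12.2 × 3326/(3900 + 3326) = 5.62 V.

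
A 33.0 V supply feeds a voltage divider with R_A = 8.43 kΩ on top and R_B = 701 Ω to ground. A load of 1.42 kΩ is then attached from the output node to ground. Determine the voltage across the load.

The load sits in parallel with R_B: R_B‖R_L = (701 × 1420) / (701 + 1420) = 469.3 Ω.
V_out = 33.0 × 469.3 / (8430 + 469.3) = 33.0 × 469.3/8899 = 1.74 V.

V_out ≈ 1.74 V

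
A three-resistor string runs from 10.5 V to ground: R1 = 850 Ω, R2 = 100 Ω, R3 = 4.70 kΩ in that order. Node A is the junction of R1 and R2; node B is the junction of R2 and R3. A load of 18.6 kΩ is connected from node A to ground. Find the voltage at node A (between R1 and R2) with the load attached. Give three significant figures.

V ≈ 8.59 V

Below node A the series string R2+R3 = 4800 Ω sits in parallel with the 18600 Ω load: 3815 Ω.
V_A = 10.5 × 3815/(850 + 3815) = 8.59 V.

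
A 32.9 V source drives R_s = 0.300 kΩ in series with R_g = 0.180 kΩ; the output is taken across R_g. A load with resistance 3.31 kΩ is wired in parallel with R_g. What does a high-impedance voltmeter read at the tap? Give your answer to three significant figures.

The load sits in parallel with R_g: R_g‖R_L = (180 × 3310) / (180 + 3310) = 170.7 Ω.
V_out = 32.9 × 170.7 / (300 + 170.7) = 32.9 × 170.7/470.7 = 11.9 V.
(Unloaded it would have been 12.3 V.)

V_out ≈ 11.9 V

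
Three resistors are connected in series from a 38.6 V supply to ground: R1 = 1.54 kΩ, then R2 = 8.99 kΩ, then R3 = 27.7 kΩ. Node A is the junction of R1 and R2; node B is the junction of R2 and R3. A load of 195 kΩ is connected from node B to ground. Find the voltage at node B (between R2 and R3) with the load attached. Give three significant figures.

At node B, R3 is in parallel with the load: R3‖R_L = 24.25 kΩ.
Below node A the resistance is R2 + (R3‖R_L) = 33.24 kΩ, so V_A = 38.6 × 33.24/34.78 = 36.89 V.
Then V_B = V_A × (R3‖R_L)/(R2 + R3‖R_L) = 36.89 × 24.25/33.24 = 26.9 V.

V ≈ 26.9 V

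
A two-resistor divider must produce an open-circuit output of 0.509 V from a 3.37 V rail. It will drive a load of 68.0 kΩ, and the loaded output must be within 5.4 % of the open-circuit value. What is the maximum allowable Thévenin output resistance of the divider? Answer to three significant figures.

R_th ≤ 3.88 kΩ

Loading drop = R_th/(R_th + R_L) ≤ 0.0540, so R_th ≤ R_L · ε/(1−ε) = 68.0 kΩ × 0.0540/0.9460 = 3.88 kΩ.
(Any R1, R2 with R2/(R1+R2) = 0.151 and R1‖R2 ≤ 3.88 kΩ will meet the spec.)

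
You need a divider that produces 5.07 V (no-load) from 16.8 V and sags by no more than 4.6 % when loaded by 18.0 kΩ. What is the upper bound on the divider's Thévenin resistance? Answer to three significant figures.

Loading drop = R_th/(R_th + R_L) ≤ 0.0460, so R_th ≤ R_L · ε/(1−ε) = 18.0 kΩ × 0.0460/0.9540 = 868 Ω.
(Any R1, R2 with R2/(R1+R2) = 0.302 and R1‖R2 ≤ 868 Ω will meet the spec.)

R_th ≤ 868 Ω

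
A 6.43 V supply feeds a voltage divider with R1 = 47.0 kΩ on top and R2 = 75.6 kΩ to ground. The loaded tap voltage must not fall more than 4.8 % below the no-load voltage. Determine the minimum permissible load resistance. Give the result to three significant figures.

Output resistance R_th = R1‖R2 = (47.0 × 75.6)/122.6 = 28.98 kΩ.
The fractional drop is R_th/(R_th + R_L); requiring this ≤ 0.0480 gives R_L ≥ R_th(1/0.0480 − 1) = 28.98 × 19.83 = 575 kΩ.

R_L(min) ≈ 575 kΩ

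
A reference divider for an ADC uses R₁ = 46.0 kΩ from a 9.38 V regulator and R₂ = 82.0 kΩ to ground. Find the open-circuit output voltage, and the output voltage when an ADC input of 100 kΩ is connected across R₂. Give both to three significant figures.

Open-circuit: V = 9.38 × 82.0/(46.0 + 82.0) = 6.01 V.
With the load, R₂ becomes R₂‖R_L = 45.05 kΩ, so V = 9.38 × 45.05/91.05 = 4.64 V.

Unloaded: 6.01 V; loaded: 4.64 V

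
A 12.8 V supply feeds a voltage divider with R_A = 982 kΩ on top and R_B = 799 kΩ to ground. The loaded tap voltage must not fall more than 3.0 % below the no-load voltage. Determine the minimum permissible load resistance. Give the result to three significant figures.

R_L(min) ≈ 14.2 MΩ

Output resistance R_th = R_A‖R_B = (982 × 799)/1781 = 440.5 kΩ.
The fractional drop is R_th/(R_th + R_L); requiring this ≤ 0.0300 gives R_L ≥ R_th(1/0.0300 − 1) = 440.5 × 32.33 = 14.2 MΩ.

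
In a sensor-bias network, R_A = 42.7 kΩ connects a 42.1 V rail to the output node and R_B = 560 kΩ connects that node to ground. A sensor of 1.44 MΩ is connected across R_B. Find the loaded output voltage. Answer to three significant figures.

The load sits in parallel with R_B: R_B‖R_L = (560 × 1440) / (560 + 1440) = 403.2 kΩ.
V_out = 42.1 × 403.2 / (42.7 + 403.2) = 42.1 × 403.2/445.9 = 38.1 V.

V_out ≈ 38.1 V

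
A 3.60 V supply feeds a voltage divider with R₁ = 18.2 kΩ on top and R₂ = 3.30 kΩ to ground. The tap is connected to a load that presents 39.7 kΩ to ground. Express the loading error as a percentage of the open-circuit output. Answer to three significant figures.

The divider's output (Thévenin) resistance is R₁‖R₂ = 2.793 kΩ.
Fractional drop under load = R_th/(R_th + R_L) = 2.793 / (2.793 + 39.7) = 0.06574.
So the output falls by 6.57 %.

6.57 %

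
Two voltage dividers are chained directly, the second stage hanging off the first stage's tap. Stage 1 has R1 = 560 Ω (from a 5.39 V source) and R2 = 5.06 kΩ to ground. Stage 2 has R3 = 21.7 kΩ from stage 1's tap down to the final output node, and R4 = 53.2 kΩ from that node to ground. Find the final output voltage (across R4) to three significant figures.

V_out ≈ 3.42 V

Stage 2 presents R3+R4 = 74900 Ω as a load on stage 1's tap.
Stage 1's lower leg becomes R2‖(R3+R4) = 4740 Ω, so V_mid = 5.39 × 4740/5300 = 4.820 V.
Stage 2 is itself unloaded: V_out = V_mid × R4/(R3+R4) = 4.820 × 53200/74900 = 3.42 V.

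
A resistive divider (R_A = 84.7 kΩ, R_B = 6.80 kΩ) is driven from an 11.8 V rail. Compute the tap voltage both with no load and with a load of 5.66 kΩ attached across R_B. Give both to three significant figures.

Open-circuit: V = 11.8 × 6.80/(84.7 + 6.80) = 0.877 V.
With the load, R_B becomes R_B‖R_L = 3.089 kΩ, so V = 11.8 × 3.089/87.79 = 0.415 V.

Unloaded: 0.877 V; loaded: 0.415 V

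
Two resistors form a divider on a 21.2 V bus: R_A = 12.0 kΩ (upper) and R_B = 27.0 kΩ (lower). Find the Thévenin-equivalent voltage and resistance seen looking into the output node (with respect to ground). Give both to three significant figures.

V_th = 14.7 V, R_th = 8.31 kΩ

V_th is the open-circuit tap voltage: 21.2 × 27.0/(12.0 + 27.0) = 14.7 V.
With the supply zeroed, R_A and R_B appear in parallel from the tap: R_th = R_A‖R_B = (12.0 × 27.0)/39.00 = 8.31 kΩ.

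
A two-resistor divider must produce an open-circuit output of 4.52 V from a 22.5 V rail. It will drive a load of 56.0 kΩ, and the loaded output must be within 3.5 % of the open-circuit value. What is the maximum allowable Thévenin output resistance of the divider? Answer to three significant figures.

R_th ≤ 2.03 kΩ

Loading drop = R_th/(R_th + R_L) ≤ 0.0350, so R_th ≤ R_L · ε/(1−ε) = 56.0 kΩ × 0.0350/0.9650 = 2.03 kΩ.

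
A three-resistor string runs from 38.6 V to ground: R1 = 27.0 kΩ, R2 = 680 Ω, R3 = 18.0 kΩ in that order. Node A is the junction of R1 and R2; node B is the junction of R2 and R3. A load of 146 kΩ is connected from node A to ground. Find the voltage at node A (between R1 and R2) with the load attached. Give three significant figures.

Below node A the series string R2+R3 = 18680 Ω sits in parallel with the 146000 Ω load: 16560 Ω.
V_A = 38.6 × 16560/(27000 + 16560) = 14.7 V.

V ≈ 14.7 V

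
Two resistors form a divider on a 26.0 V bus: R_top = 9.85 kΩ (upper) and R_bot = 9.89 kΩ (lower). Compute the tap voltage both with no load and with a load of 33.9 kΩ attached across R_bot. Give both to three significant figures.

Open-circuit: V = 26.0 × 9.89/(9.85 + 9.89) = 13.0 V.
With the load, R_bot becomes R_bot‖R_L = 7.656 kΩ, so V = 26.0 × 7.656/17.51 = 11.4 V.

Unloaded: 13.0 V; loaded: 11.4 V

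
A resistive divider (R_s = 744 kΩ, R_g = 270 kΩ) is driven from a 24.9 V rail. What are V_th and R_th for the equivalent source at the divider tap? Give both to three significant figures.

V_th = 6.63 V, R_th = 198 kΩ

V_th is the open-circuit tap voltage: 24.9 × 270/(744 + 270) = 6.63 V.
With the supply zeroed, R_s and R_g appear in parallel from the tap: R_th = R_s‖R_g = (744 × 270)/1014 = 198 kΩ.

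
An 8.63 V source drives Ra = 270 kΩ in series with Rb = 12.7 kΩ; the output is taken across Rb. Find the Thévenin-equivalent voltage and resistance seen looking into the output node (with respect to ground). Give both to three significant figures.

V_th is the open-circuit tap voltage: 8.63 × 12.7/(270 + 12.7) = 0.388 V.
With the supply zeroed, Ra and Rb appear in parallel from the tap: R_th = Ra‖Rb = (270 × 12.7)/282.7 = 12.1 kΩ.

V_th = 0.388 V, R_th = 12.1 kΩ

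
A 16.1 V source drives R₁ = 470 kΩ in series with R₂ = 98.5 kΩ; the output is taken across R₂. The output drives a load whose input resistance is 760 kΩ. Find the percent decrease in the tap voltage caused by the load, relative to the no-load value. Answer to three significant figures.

9.68 %

The divider's output (Thévenin) resistance is R₁‖R₂ = 81.43 kΩ.
Fractional drop under load = R_th/(R_th + R_L) = 81.43 / (81.43 + 760) = 0.09678.
So the output falls by 9.68 %.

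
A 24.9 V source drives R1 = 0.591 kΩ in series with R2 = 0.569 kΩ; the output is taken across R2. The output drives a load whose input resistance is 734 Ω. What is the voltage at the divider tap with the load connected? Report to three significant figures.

V_out ≈ 8.76 V

The load sits in parallel with R2: R2‖R_L = (569 × 734) / (569 + 734) = 320.5 Ω.
V_out = 24.9 × 320.5 / (591 + 320.5) = 24.9 × 320.5/911.5 = 8.76 V.
(Unloaded it would have been 12.2 V.)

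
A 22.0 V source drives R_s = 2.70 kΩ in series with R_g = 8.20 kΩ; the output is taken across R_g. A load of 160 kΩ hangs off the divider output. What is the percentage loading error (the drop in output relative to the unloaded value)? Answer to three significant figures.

1.25 %

The divider's output (Thévenin) resistance is R_s‖R_g = 2.031 kΩ.
Fractional drop under load = R_th/(R_th + R_L) = 2.031 / (2.031 + 160) = 0.01254.
So the output falls by 1.25 %.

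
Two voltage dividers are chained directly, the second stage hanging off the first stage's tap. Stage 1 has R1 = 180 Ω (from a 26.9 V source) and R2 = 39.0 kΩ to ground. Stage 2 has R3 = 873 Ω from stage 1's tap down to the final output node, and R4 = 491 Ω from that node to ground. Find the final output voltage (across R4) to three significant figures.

Stage 2 presents R3+R4 = 1364 Ω as a load on stage 1's tap.
Stage 1's lower leg becomes R2‖(R3+R4) = 1318 Ω, so V_mid = 26.9 × 1318/1498 = 23.67 V.
Stage 2 is itself unloaded: V_out = V_mid × R4/(R3+R4) = 23.67 × 491/1364 = 8.52 V.

V_out ≈ 8.52 V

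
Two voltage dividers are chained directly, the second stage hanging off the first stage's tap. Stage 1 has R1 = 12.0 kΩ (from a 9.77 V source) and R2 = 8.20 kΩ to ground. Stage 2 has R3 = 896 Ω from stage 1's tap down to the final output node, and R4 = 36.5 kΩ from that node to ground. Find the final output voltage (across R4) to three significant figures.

V_out ≈ 3.42 V

Stage 2 presents R3+R4 = 37400 Ω as a load on stage 1's tap.
Stage 1's lower leg becomes R2‖(R3+R4) = 6725 Ω, so V_mid = 9.77 × 6725/18730 = 3.509 V.
Stage 2 is itself unloaded: V_out = V_mid × R4/(R3+R4) = 3.509 × 36500/37400 = 3.42 V.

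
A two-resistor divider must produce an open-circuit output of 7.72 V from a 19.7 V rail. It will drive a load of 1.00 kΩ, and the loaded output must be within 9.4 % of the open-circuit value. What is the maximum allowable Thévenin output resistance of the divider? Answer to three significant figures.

R_th ≤ 104 Ω

Loading drop = R_th/(R_th + R_L) ≤ 0.0940, so R_th ≤ R_L · ε/(1−ε) = 1.00 kΩ × 0.0940/0.9060 = 104 Ω.
(Any R1, R2 with R2/(R1+R2) = 0.392 and R1‖R2 ≤ 104 Ω will meet the spec.)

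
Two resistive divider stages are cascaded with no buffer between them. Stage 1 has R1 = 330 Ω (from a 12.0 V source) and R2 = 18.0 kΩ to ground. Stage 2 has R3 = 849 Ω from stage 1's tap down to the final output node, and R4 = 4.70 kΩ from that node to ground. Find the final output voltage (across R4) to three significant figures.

V_out ≈ 9.43 V

Stage 2 presents R3+R4 = 5549 Ω as a load on stage 1's tap.
Stage 1's lower leg becomes R2‖(R3+R4) = 4241 Ω, so V_mid = 12.0 × 4241/4571 = 11.13 V.
Stage 2 is itself unloaded: V_out = V_mid × R4/(R3+R4) = 11.13 × 4700/5549 = 9.43 V.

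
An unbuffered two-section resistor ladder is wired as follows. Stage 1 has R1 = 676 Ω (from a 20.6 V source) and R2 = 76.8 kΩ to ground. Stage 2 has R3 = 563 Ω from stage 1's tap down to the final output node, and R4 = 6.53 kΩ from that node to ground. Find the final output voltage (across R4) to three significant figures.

Stage 2 presents R3+R4 = 7093 Ω as a load on stage 1's tap.
Stage 1's lower leg becomes R2‖(R3+R4) = 6493 Ω, so V_mid = 20.6 × 6493/7169 = 18.66 V.
Stage 2 is itself unloaded: V_out = V_mid × R4/(R3+R4) = 18.66 × 6530/7093 = 17.2 V.

V_out ≈ 17.2 V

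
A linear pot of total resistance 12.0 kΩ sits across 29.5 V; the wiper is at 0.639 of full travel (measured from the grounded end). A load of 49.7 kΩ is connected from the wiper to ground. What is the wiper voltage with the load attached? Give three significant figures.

V ≈ 17.9 V

The wiper splits the pot into (1−α)R = 4.332 kΩ above and αR = 7.668 kΩ below.
Lower section ‖ load = 6.643 kΩ.
V_wiper = 29.5 × 6.643/(4.332 + 6.643) = 17.9 V.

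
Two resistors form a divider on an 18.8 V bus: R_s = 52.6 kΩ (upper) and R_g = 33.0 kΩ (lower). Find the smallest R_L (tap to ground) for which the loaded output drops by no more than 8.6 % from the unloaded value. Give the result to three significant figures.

Output resistance R_th = R_s‖R_g = (52.6 × 33.0)/85.60 = 20.28 kΩ.
The fractional drop is R_th/(R_th + R_L); requiring this ≤ 0.0860 gives R_L ≥ R_th(1/0.0860 − 1) = 20.28 × 10.63 = 216 kΩ.

R_L(min) ≈ 216 kΩ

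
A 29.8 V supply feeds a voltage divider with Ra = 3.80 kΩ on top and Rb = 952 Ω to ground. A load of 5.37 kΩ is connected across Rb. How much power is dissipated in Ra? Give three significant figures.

P ≈ 159 mW

Total resistance from the source is Ra + (Rb‖R_L) = 4609 Ω, so I = 29.8/4609 Ω = 6.466 mA.
P = I²·Ra = (6.466 mA)² × 3.80 kΩ = 159 mW.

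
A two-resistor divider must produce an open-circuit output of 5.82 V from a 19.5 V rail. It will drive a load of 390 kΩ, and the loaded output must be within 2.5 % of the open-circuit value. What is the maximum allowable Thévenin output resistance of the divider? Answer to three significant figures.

R_th ≤ 10.0 kΩ

Loading drop = R_th/(R_th + R_L) ≤ 0.0250, so R_th ≤ R_L · ε/(1−ε) = 390 kΩ × 0.0250/0.9750 = 10.0 kΩ.
(Any R1, R2 with R2/(R1+R2) = 0.298 and R1‖R2 ≤ 10.0 kΩ will meet the spec.)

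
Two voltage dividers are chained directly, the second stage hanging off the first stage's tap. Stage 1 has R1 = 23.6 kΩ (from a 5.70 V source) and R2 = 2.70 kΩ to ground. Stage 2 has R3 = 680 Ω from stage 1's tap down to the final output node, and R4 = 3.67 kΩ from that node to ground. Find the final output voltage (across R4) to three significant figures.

V_out ≈ 0.317 V

Stage 2 presents R3+R4 = 4350 Ω as a load on stage 1's tap.
Stage 1's lower leg becomes R2‖(R3+R4) = 1666 Ω, so V_mid = 5.70 × 1666/25270 = 0.3758 V.
Stage 2 is itself unloaded: V_out = V_mid × R4/(R3+R4) = 0.3758 × 3670/4350 = 0.317 V.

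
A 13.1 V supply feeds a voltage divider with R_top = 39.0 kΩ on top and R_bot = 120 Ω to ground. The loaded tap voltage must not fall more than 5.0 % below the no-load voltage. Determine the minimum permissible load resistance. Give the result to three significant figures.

R_L(min) ≈ 2.27 kΩ

Output resistance R_th = R_top‖R_bot = (39000 × 120)/39120 = 119.6 Ω.
The fractional drop is R_th/(R_th + R_L); requiring this ≤ 0.0500 gives R_L ≥ R_th(1/0.0500 − 1) = 119.6 × 19.00 = 2.27 kΩ.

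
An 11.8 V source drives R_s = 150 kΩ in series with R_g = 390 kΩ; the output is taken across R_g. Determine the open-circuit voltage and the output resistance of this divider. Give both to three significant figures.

V_th = 8.52 V, R_th = 108 kΩ

V_th is the open-circuit tap voltage: 11.8 × 390/(150 + 390) = 8.52 V.
With the supply zeroed, R_s and R_g appear in parallel from the tap: R_th = R_s‖R_g = (150 × 390)/540.0 = 108 kΩ.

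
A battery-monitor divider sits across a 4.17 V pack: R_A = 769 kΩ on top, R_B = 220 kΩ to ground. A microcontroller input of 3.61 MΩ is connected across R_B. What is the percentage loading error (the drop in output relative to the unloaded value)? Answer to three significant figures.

The divider's output (Thévenin) resistance is R_A‖R_B = 171.1 kΩ.
Fractional drop under load = R_th/(R_th + R_L) = 171.1 / (171.1 + 3610) = 0.04524.
So the output falls by 4.52 %.

4.52 %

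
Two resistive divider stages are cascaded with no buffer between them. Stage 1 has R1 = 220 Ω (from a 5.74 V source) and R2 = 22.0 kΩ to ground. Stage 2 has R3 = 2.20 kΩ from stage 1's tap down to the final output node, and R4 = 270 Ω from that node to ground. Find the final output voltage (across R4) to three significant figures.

V_out ≈ 0.571 V

Stage 2 presents R3+R4 = 2470 Ω as a load on stage 1's tap.
Stage 1's lower leg becomes R2‖(R3+R4) = 2221 Ω, so V_mid = 5.74 × 2221/2441 = 5.223 V.
Stage 2 is itself unloaded: V_out = V_mid × R4/(R3+R4) = 5.223 × 270/2470 = 0.571 V.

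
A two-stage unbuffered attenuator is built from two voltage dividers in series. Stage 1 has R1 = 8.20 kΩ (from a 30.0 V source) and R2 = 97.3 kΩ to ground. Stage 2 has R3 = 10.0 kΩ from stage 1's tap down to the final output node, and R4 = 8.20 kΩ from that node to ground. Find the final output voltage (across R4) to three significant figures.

V_out ≈ 8.81 V

Stage 2 presents R3+R4 = 18.20 kΩ as a load on stage 1's tap.
Stage 1's lower leg becomes R2‖(R3+R4) = 15.33 kΩ, so V_mid = 30.0 × 15.33/23.53 = 19.55 V.
Stage 2 is itself unloaded: V_out = V_mid × R4/(R3+R4) = 19.55 × 8.20/18.20 = 8.81 V.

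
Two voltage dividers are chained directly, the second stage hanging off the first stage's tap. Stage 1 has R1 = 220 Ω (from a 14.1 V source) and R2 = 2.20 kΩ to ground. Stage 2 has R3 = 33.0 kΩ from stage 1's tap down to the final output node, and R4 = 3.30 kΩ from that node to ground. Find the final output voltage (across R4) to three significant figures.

V_out ≈ 1.16 V

Stage 2 presents R3+R4 = 36300 Ω as a load on stage 1's tap.
Stage 1's lower leg becomes R2‖(R3+R4) = 2074 Ω, so V_mid = 14.1 × 2074/2294 = 12.75 V.
Stage 2 is itself unloaded: V_out = V_mid × R4/(R3+R4) = 12.75 × 3300/36300 = 1.16 V.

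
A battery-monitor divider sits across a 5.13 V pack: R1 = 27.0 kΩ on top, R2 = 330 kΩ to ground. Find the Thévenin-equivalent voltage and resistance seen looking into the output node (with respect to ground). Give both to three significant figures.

V_th is the open-circuit tap voltage: 5.13 × 330/(27.0 + 330) = 4.74 V.
With the supply zeroed, R1 and R2 appear in parallel from the tap: R_th = R1‖R2 = (27.0 × 330)/357.0 = 25.0 kΩ.

V_th = 4.74 V, R_th = 25.0 kΩ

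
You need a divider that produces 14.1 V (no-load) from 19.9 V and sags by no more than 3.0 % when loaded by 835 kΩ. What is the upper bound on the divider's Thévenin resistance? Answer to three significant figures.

R_th ≤ 25.8 kΩ

Loading drop = R_th/(R_th + R_L) ≤ 0.0300, so R_th ≤ R_L · ε/(1−ε) = 835 kΩ × 0.0300/0.9700 = 25.8 kΩ.
(Any R1, R2 with R2/(R1+R2) = 0.709 and R1‖R2 ≤ 25.8 kΩ will meet the spec.)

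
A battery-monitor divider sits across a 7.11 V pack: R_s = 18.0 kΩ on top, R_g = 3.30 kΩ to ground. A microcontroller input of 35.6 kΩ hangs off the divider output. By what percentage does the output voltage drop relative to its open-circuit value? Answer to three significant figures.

7.26 %

The divider's output (Thévenin) resistance is R_s‖R_g = 2.789 kΩ.
Fractional drop under load = R_th/(R_th + R_L) = 2.789 / (2.789 + 35.6) = 0.07264.
So the output falls by 7.26 %.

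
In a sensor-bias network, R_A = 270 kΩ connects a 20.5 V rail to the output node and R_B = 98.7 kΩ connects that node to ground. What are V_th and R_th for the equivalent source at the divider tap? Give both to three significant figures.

V_th = 5.49 V, R_th = 72.3 kΩ

V_th is the open-circuit tap voltage: 20.5 × 98.7/(270 + 98.7) = 5.49 V.
With the supply zeroed, R_A and R_B appear in parallel from the tap: R_th = R_A‖R_B = (270 × 98.7)/368.7 = 72.3 kΩ.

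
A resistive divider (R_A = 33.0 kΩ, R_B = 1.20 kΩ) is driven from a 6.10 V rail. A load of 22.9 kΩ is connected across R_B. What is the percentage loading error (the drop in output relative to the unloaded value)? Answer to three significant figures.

4.81 %

The divider's output (Thévenin) resistance is R_A‖R_B = 1.158 kΩ.
Fractional drop under load = R_th/(R_th + R_L) = 1.158 / (1.158 + 22.9) = 0.04813.
So the output falls by 4.81 %.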